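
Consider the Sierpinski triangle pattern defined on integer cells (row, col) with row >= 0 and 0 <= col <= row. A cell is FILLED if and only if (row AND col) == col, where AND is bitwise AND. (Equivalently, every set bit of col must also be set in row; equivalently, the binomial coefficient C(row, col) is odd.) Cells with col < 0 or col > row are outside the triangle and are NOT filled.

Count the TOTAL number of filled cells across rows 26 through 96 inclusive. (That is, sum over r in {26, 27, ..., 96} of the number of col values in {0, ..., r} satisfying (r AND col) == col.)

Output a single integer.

r26=11010 pc3: +8 =8
r27=11011 pc4: +16 =24
r28=11100 pc3: +8 =32
r29=11101 pc4: +16 =48
r30=11110 pc4: +16 =64
r31=11111 pc5: +32 =96
r32=100000 pc1: +2 =98
r33=100001 pc2: +4 =102
r34=100010 pc2: +4 =106
r35=100011 pc3: +8 =114
r36=100100 pc2: +4 =118
r37=100101 pc3: +8 =126
r38=100110 pc3: +8 =134
r39=100111 pc4: +16 =150
r40=101000 pc2: +4 =154
r41=101001 pc3: +8 =162
r42=101010 pc3: +8 =170
r43=101011 pc4: +16 =186
r44=101100 pc3: +8 =194
r45=101101 pc4: +16 =210
r46=101110 pc4: +16 =226
r47=101111 pc5: +32 =258
r48=110000 pc2: +4 =262
r49=110001 pc3: +8 =270
r50=110010 pc3: +8 =278
r51=110011 pc4: +16 =294
r52=110100 pc3: +8 =302
r53=110101 pc4: +16 =318
r54=110110 pc4: +16 =334
r55=110111 pc5: +32 =366
r56=111000 pc3: +8 =374
r57=111001 pc4: +16 =390
r58=111010 pc4: +16 =406
r59=111011 pc5: +32 =438
r60=111100 pc4: +16 =454
r61=111101 pc5: +32 =486
r62=111110 pc5: +32 =518
r63=111111 pc6: +64 =582
r64=1000000 pc1: +2 =584
r65=1000001 pc2: +4 =588
r66=1000010 pc2: +4 =592
r67=1000011 pc3: +8 =600
r68=1000100 pc2: +4 =604
r69=1000101 pc3: +8 =612
r70=1000110 pc3: +8 =620
r71=1000111 pc4: +16 =636
r72=1001000 pc2: +4 =640
r73=1001001 pc3: +8 =648
r74=1001010 pc3: +8 =656
r75=1001011 pc4: +16 =672
r76=1001100 pc3: +8 =680
r77=1001101 pc4: +16 =696
r78=1001110 pc4: +16 =712
r79=1001111 pc5: +32 =744
r80=1010000 pc2: +4 =748
r81=1010001 pc3: +8 =756
r82=1010010 pc3: +8 =764
r83=1010011 pc4: +16 =780
r84=1010100 pc3: +8 =788
r85=1010101 pc4: +16 =804
r86=1010110 pc4: +16 =820
r87=1010111 pc5: +32 =852
r88=1011000 pc3: +8 =860
r89=1011001 pc4: +16 =876
r90=1011010 pc4: +16 =892
r91=1011011 pc5: +32 =924
r92=1011100 pc4: +16 =940
r93=1011101 pc5: +32 =972
r94=1011110 pc5: +32 =1004
r95=1011111 pc6: +64 =1068
r96=1100000 pc2: +4 =1072

Answer: 1072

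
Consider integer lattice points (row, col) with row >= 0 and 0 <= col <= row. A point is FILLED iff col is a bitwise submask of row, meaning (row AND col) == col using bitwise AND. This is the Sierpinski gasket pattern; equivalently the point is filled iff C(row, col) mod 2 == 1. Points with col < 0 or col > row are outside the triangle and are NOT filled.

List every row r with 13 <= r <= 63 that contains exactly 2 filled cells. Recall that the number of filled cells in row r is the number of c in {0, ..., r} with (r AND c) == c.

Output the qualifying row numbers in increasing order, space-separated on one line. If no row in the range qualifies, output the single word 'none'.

Answer: 16 32

Derivation:
Row r has 2^popcount(r) filled cells, so we need popcount(r) = log2(2) = 1.
Scan r = 13..63 and keep those with exactly 1 one-bits:
r=13=1101 popcount=3 -> skip
r=14=1110 popcount=3 -> skip
r=15=1111 popcount=4 -> skip
r=16=10000 popcount=1 -> KEEP
r=17=10001 popcount=2 -> skip
r=18=10010 popcount=2 -> skip
r=19=10011 popcount=3 -> skip
r=20=10100 popcount=2 -> skip
r=21=10101 popcount=3 -> skip
r=22=10110 popcount=3 -> skip
r=23=10111 popcount=4 -> skip
r=24=11000 popcount=2 -> skip
r=25=11001 popcount=3 -> skip
r=26=11010 popcount=3 -> skip
r=27=11011 popcount=4 -> skip
r=28=11100 popcount=3 -> skip
r=29=11101 popcount=4 -> skip
r=30=11110 popcount=4 -> skip
r=31=11111 popcount=5 -> skip
r=32=100000 popcount=1 -> KEEP
r=33=100001 popcount=2 -> skip
r=34=100010 popcount=2 -> skip
r=35=100011 popcount=3 -> skip
r=36=100100 popcount=2 -> skip
r=37=100101 popcount=3 -> skip
r=38=100110 popcount=3 -> skip
r=39=100111 popcount=4 -> skip
r=40=101000 popcount=2 -> skip
r=41=101001 popcount=3 -> skip
r=42=101010 popcount=3 -> skip
r=43=101011 popcount=4 -> skip
r=44=101100 popcount=3 -> skip
r=45=101101 popcount=4 -> skip
r=46=101110 popcount=4 -> skip
r=47=101111 popcount=5 -> skip
r=48=110000 popcount=2 -> skip
r=49=110001 popcount=3 -> skip
r=50=110010 popcount=3 -> skip
r=51=110011 popcount=4 -> skip
r=52=110100 popcount=3 -> skip
r=53=110101 popcount=4 -> skip
r=54=110110 popcount=4 -> skip
r=55=110111 popcount=5 -> skip
r=56=111000 popcount=3 -> skip
r=57=111001 popcount=4 -> skip
r=58=111010 popcount=4 -> skip
r=59=111011 popcount=5 -> skip
r=60=111100 popcount=4 -> skip
r=61=111101 popcount=5 -> skip
r=62=111110 popcount=5 -> skip
r=63=111111 popcount=6 -> skip
Kept rows: 16 32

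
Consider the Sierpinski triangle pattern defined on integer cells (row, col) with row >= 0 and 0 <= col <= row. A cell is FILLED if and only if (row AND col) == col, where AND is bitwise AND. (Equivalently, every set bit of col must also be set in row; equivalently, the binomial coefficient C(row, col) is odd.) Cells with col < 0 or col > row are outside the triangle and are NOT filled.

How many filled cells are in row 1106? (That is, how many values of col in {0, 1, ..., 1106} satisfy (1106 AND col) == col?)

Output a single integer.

1106 in binary = 10001010010
popcount(1106) = number of 1-bits in 10001010010 = 4
A col c satisfies (1106 AND c) == c iff every set bit of c is also set in 1106; each of the 4 set bits of 1106 can independently be on or off in c.
count = 2^4 = 16

Answer: 16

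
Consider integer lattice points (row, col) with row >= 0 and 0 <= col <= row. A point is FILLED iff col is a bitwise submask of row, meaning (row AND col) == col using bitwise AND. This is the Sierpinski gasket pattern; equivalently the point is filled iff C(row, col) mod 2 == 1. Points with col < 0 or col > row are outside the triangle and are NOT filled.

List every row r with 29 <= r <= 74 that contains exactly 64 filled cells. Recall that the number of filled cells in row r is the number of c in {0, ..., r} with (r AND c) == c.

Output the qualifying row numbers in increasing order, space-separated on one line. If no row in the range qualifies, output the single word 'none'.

Row r has 2^popcount(r) filled cells, so we need popcount(r) = log2(64) = 6.
Scan r = 29..74 and keep those with exactly 6 one-bits:
r=29=11101 popcount=4 -> skip
r=30=11110 popcount=4 -> skip
r=31=11111 popcount=5 -> skip
r=32=100000 popcount=1 -> skip
r=33=100001 popcount=2 -> skip
r=34=100010 popcount=2 -> skip
r=35=100011 popcount=3 -> skip
r=36=100100 popcount=2 -> skip
r=37=100101 popcount=3 -> skip
r=38=100110 popcount=3 -> skip
r=39=100111 popcount=4 -> skip
r=40=101000 popcount=2 -> skip
r=41=101001 popcount=3 -> skip
r=42=101010 popcount=3 -> skip
r=43=101011 popcount=4 -> skip
r=44=101100 popcount=3 -> skip
r=45=101101 popcount=4 -> skip
r=46=101110 popcount=4 -> skip
r=47=101111 popcount=5 -> skip
r=48=110000 popcount=2 -> skip
r=49=110001 popcount=3 -> skip
r=50=110010 popcount=3 -> skip
r=51=110011 popcount=4 -> skip
r=52=110100 popcount=3 -> skip
r=53=110101 popcount=4 -> skip
r=54=110110 popcount=4 -> skip
r=55=110111 popcount=5 -> skip
r=56=111000 popcount=3 -> skip
r=57=111001 popcount=4 -> skip
r=58=111010 popcount=4 -> skip
r=59=111011 popcount=5 -> skip
r=60=111100 popcount=4 -> skip
r=61=111101 popcount=5 -> skip
r=62=111110 popcount=5 -> skip
r=63=111111 popcount=6 -> KEEP
r=64=1000000 popcount=1 -> skip
r=65=1000001 popcount=2 -> skip
r=66=1000010 popcount=2 -> skip
r=67=1000011 popcount=3 -> skip
r=68=1000100 popcount=2 -> skip
r=69=1000101 popcount=3 -> skip
r=70=1000110 popcount=3 -> skip
r=71=1000111 popcount=4 -> skip
r=72=1001000 popcount=2 -> skip
r=73=1001001 popcount=3 -> skip
r=74=1001010 popcount=3 -> skip
Kept rows: 63

Answer: 63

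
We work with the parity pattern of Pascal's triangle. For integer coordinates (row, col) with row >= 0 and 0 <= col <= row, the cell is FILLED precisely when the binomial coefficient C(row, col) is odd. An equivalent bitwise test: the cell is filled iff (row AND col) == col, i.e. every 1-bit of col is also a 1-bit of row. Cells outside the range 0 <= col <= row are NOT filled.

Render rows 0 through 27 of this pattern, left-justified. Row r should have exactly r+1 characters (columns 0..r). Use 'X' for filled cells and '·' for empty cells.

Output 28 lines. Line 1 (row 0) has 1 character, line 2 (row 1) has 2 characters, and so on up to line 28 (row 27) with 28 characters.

Answer: X
XX
X·X
XXXX
X···X
XX··XX
X·X·X·X
XXXXXXXX
X·······X
XX······XX
X·X·····X·X
XXXX····XXXX
X···X···X···X
XX··XX··XX··XX
X·X·X·X·X·X·X·X
XXXXXXXXXXXXXXXX
X···············X
XX··············XX
X·X·············X·X
XXXX············XXXX
X···X···········X···X
XX··XX··········XX··XX
X·X·X·X·········X·X·X·X
XXXXXXXX········XXXXXXXX
X·······X·······X·······X
XX······XX······XX······XX
X·X·····X·X·····X·X·····X·X
XXXX····XXXX····XXXX····XXXX

Derivation:
r0=0: X
r1=1: XX
r2=10: X·X
r3=11: XXXX
r4=100: X···X
r5=101: XX··XX
r6=110: X·X·X·X
r7=111: XXXXXXXX
r8=1000: X·······X
r9=1001: XX······XX
r10=1010: X·X·····X·X
r11=1011: XXXX····XXXX
r12=1100: X···X···X···X
r13=1101: XX··XX··XX··XX
r14=1110: X·X·X·X·X·X·X·X
r15=1111: XXXXXXXXXXXXXXXX
r16=10000: X···············X
r17=10001: XX··············XX
r18=10010: X·X·············X·X
r19=10011: XXXX············XXXX
r20=10100: X···X···········X···X
r21=10101: XX··XX··········XX··XX
r22=10110: X·X·X·X·········X·X·X·X
r23=10111: XXXXXXXX········XXXXXXXX
r24=11000: X·······X·······X·······X
r25=11001: XX······XX······XX······XX
r26=11010: X·X·····X·X·····X·X·····X·X
r27=11011: XXXX····XXXX····XXXX····XXXX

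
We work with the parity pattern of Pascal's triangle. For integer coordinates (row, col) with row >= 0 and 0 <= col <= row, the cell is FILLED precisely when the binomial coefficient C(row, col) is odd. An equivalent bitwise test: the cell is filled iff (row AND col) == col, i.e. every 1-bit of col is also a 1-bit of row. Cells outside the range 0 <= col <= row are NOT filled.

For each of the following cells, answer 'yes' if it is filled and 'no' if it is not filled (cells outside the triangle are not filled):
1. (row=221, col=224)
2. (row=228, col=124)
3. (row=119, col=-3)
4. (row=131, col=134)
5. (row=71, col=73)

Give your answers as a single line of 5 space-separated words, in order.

(221,224): col outside [0, 221] -> not filled
(228,124): row=0b11100100, col=0b1111100, row AND col = 0b1100100 = 100; 100 != 124 -> empty
(119,-3): col outside [0, 119] -> not filled
(131,134): col outside [0, 131] -> not filled
(71,73): col outside [0, 71] -> not filled

Answer: no no no no no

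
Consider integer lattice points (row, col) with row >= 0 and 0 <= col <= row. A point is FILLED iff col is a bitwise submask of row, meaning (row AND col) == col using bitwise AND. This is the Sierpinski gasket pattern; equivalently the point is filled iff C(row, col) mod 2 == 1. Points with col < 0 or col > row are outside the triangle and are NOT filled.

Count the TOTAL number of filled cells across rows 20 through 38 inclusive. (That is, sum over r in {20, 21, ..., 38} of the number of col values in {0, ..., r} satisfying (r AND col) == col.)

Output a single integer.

Answer: 182

Derivation:
r20=10100 pc2: +4 =4
r21=10101 pc3: +8 =12
r22=10110 pc3: +8 =20
r23=10111 pc4: +16 =36
r24=11000 pc2: +4 =40
r25=11001 pc3: +8 =48
r26=11010 pc3: +8 =56
r27=11011 pc4: +16 =72
r28=11100 pc3: +8 =80
r29=11101 pc4: +16 =96
r30=11110 pc4: +16 =112
r31=11111 pc5: +32 =144
r32=100000 pc1: +2 =146
r33=100001 pc2: +4 =150
r34=100010 pc2: +4 =154
r35=100011 pc3: +8 =162
r36=100100 pc2: +4 =166
r37=100101 pc3: +8 =174
r38=100110 pc3: +8 =182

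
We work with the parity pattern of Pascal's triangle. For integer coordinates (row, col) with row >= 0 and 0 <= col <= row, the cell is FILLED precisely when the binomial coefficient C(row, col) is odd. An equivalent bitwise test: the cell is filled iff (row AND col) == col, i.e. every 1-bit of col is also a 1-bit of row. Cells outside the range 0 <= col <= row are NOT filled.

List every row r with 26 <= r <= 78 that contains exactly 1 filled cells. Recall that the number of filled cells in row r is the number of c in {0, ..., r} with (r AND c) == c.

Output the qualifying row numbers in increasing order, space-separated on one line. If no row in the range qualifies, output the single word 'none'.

Row r has 2^popcount(r) filled cells, so we need popcount(r) = log2(1) = 0.
Scan r = 26..78 and keep those with exactly 0 one-bits:
r=26=11010 popcount=3 -> skip
r=27=11011 popcount=4 -> skip
r=28=11100 popcount=3 -> skip
r=29=11101 popcount=4 -> skip
r=30=11110 popcount=4 -> skip
r=31=11111 popcount=5 -> skip
r=32=100000 popcount=1 -> skip
r=33=100001 popcount=2 -> skip
r=34=100010 popcount=2 -> skip
r=35=100011 popcount=3 -> skip
r=36=100100 popcount=2 -> skip
r=37=100101 popcount=3 -> skip
r=38=100110 popcount=3 -> skip
r=39=100111 popcount=4 -> skip
r=40=101000 popcount=2 -> skip
r=41=101001 popcount=3 -> skip
r=42=101010 popcount=3 -> skip
r=43=101011 popcount=4 -> skip
r=44=101100 popcount=3 -> skip
r=45=101101 popcount=4 -> skip
r=46=101110 popcount=4 -> skip
r=47=101111 popcount=5 -> skip
r=48=110000 popcount=2 -> skip
r=49=110001 popcount=3 -> skip
r=50=110010 popcount=3 -> skip
r=51=110011 popcount=4 -> skip
r=52=110100 popcount=3 -> skip
r=53=110101 popcount=4 -> skip
r=54=110110 popcount=4 -> skip
r=55=110111 popcount=5 -> skip
r=56=111000 popcount=3 -> skip
r=57=111001 popcount=4 -> skip
r=58=111010 popcount=4 -> skip
r=59=111011 popcount=5 -> skip
r=60=111100 popcount=4 -> skip
r=61=111101 popcount=5 -> skip
r=62=111110 popcount=5 -> skip
r=63=111111 popcount=6 -> skip
r=64=1000000 popcount=1 -> skip
r=65=1000001 popcount=2 -> skip
r=66=1000010 popcount=2 -> skip
r=67=1000011 popcount=3 -> skip
r=68=1000100 popcount=2 -> skip
r=69=1000101 popcount=3 -> skip
r=70=1000110 popcount=3 -> skip
r=71=1000111 popcount=4 -> skip
r=72=1001000 popcount=2 -> skip
r=73=1001001 popcount=3 -> skip
r=74=1001010 popcount=3 -> skip
r=75=1001011 popcount=4 -> skip
r=76=1001100 popcount=3 -> skip
r=77=1001101 popcount=4 -> skip
r=78=1001110 popcount=4 -> skip
Kept rows: none

Answer: none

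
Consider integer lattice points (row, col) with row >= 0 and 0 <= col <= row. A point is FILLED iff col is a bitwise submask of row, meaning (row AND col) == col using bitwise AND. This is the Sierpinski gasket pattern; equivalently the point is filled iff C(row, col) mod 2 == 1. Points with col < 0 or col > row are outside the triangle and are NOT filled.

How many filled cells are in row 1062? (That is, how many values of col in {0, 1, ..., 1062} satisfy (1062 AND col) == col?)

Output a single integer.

Answer: 16

Derivation:
1062 in binary = 10000100110
popcount(1062) = number of 1-bits in 10000100110 = 4
A col c satisfies (1062 AND c) == c iff every set bit of c is also set in 1062; each of the 4 set bits of 1062 can independently be on or off in c.
count = 2^4 = 16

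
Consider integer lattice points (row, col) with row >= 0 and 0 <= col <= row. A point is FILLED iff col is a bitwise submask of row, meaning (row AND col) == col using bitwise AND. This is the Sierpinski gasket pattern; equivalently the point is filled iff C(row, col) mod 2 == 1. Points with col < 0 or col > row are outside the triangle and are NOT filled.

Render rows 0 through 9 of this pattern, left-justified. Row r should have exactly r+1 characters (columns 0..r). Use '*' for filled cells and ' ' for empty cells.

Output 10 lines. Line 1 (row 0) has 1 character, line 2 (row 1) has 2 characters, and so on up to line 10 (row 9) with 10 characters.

r0=0: *
r1=1: **
r2=10: * *
r3=11: ****
r4=100: *   *
r5=101: **  **
r6=110: * * * *
r7=111: ********
r8=1000: *       *
r9=1001: **      **

Answer: *
**
* *
****
*   *
**  **
* * * *
********
*       *
**      **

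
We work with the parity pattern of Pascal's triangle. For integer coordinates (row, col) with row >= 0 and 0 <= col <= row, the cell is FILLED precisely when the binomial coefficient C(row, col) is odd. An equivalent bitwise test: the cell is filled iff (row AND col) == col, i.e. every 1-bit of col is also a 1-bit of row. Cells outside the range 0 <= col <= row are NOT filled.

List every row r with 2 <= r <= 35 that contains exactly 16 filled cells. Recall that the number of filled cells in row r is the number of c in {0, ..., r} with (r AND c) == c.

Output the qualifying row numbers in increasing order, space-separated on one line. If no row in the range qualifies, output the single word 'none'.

Answer: 15 23 27 29 30

Derivation:
Row r has 2^popcount(r) filled cells, so we need popcount(r) = log2(16) = 4.
Scan r = 2..35 and keep those with exactly 4 one-bits:
r=2=10 popcount=1 -> skip
r=3=11 popcount=2 -> skip
r=4=100 popcount=1 -> skip
r=5=101 popcount=2 -> skip
r=6=110 popcount=2 -> skip
r=7=111 popcount=3 -> skip
r=8=1000 popcount=1 -> skip
r=9=1001 popcount=2 -> skip
r=10=1010 popcount=2 -> skip
r=11=1011 popcount=3 -> skip
r=12=1100 popcount=2 -> skip
r=13=1101 popcount=3 -> skip
r=14=1110 popcount=3 -> skip
r=15=1111 popcount=4 -> KEEP
r=16=10000 popcount=1 -> skip
r=17=10001 popcount=2 -> skip
r=18=10010 popcount=2 -> skip
r=19=10011 popcount=3 -> skip
r=20=10100 popcount=2 -> skip
r=21=10101 popcount=3 -> skip
r=22=10110 popcount=3 -> skip
r=23=10111 popcount=4 -> KEEP
r=24=11000 popcount=2 -> skip
r=25=11001 popcount=3 -> skip
r=26=11010 popcount=3 -> skip
r=27=11011 popcount=4 -> KEEP
r=28=11100 popcount=3 -> skip
r=29=11101 popcount=4 -> KEEP
r=30=11110 popcount=4 -> KEEP
r=31=11111 popcount=5 -> skip
r=32=100000 popcount=1 -> skip
r=33=100001 popcount=2 -> skip
r=34=100010 popcount=2 -> skip
r=35=100011 popcount=3 -> skip
Kept rows: 15 23 27 29 30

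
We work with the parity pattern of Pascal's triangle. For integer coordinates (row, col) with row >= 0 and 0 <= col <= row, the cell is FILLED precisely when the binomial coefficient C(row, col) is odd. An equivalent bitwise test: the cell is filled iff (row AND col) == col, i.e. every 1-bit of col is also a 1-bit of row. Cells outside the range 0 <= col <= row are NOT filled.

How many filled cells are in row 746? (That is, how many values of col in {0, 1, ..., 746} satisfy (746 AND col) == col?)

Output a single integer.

Answer: 64

Derivation:
746 in binary = 1011101010
popcount(746) = number of 1-bits in 1011101010 = 6
A col c satisfies (746 AND c) == c iff every set bit of c is also set in 746; each of the 6 set bits of 746 can independently be on or off in c.
count = 2^6 = 64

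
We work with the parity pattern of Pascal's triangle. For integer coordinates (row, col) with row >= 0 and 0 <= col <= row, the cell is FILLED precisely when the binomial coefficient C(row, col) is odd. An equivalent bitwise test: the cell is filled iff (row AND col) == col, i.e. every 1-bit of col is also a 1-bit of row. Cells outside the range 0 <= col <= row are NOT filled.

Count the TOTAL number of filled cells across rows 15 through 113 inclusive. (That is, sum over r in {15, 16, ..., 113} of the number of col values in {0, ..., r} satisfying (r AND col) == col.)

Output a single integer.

Answer: 1498

Derivation:
r15=1111 pc4: +16 =16
r16=10000 pc1: +2 =18
r17=10001 pc2: +4 =22
r18=10010 pc2: +4 =26
r19=10011 pc3: +8 =34
r20=10100 pc2: +4 =38
r21=10101 pc3: +8 =46
r22=10110 pc3: +8 =54
r23=10111 pc4: +16 =70
r24=11000 pc2: +4 =74
r25=11001 pc3: +8 =82
r26=11010 pc3: +8 =90
r27=11011 pc4: +16 =106
r28=11100 pc3: +8 =114
r29=11101 pc4: +16 =130
r30=11110 pc4: +16 =146
r31=11111 pc5: +32 =178
r32=100000 pc1: +2 =180
r33=100001 pc2: +4 =184
r34=100010 pc2: +4 =188
r35=100011 pc3: +8 =196
r36=100100 pc2: +4 =200
r37=100101 pc3: +8 =208
r38=100110 pc3: +8 =216
r39=100111 pc4: +16 =232
r40=101000 pc2: +4 =236
r41=101001 pc3: +8 =244
r42=101010 pc3: +8 =252
r43=101011 pc4: +16 =268
r44=101100 pc3: +8 =276
r45=101101 pc4: +16 =292
r46=101110 pc4: +16 =308
r47=101111 pc5: +32 =340
r48=110000 pc2: +4 =344
r49=110001 pc3: +8 =352
r50=110010 pc3: +8 =360
r51=110011 pc4: +16 =376
r52=110100 pc3: +8 =384
r53=110101 pc4: +16 =400
r54=110110 pc4: +16 =416
r55=110111 pc5: +32 =448
r56=111000 pc3: +8 =456
r57=111001 pc4: +16 =472
r58=111010 pc4: +16 =488
r59=111011 pc5: +32 =520
r60=111100 pc4: +16 =536
r61=111101 pc5: +32 =568
r62=111110 pc5: +32 =600
r63=111111 pc6: +64 =664
r64=1000000 pc1: +2 =666
r65=1000001 pc2: +4 =670
r66=1000010 pc2: +4 =674
r67=1000011 pc3: +8 =682
r68=1000100 pc2: +4 =686
r69=1000101 pc3: +8 =694
r70=1000110 pc3: +8 =702
r71=1000111 pc4: +16 =718
r72=1001000 pc2: +4 =722
r73=1001001 pc3: +8 =730
r74=1001010 pc3: +8 =738
r75=1001011 pc4: +16 =754
r76=1001100 pc3: +8 =762
r77=1001101 pc4: +16 =778
r78=1001110 pc4: +16 =794
r79=1001111 pc5: +32 =826
r80=1010000 pc2: +4 =830
r81=1010001 pc3: +8 =838
r82=1010010 pc3: +8 =846
r83=1010011 pc4: +16 =862
r84=1010100 pc3: +8 =870
r85=1010101 pc4: +16 =886
r86=1010110 pc4: +16 =902
r87=1010111 pc5: +32 =934
r88=1011000 pc3: +8 =942
r89=1011001 pc4: +16 =958
r90=1011010 pc4: +16 =974
r91=1011011 pc5: +32 =1006
r92=1011100 pc4: +16 =1022
r93=1011101 pc5: +32 =1054
r94=1011110 pc5: +32 =1086
r95=1011111 pc6: +64 =1150
r96=1100000 pc2: +4 =1154
r97=1100001 pc3: +8 =1162
r98=1100010 pc3: +8 =1170
r99=1100011 pc4: +16 =1186
r100=1100100 pc3: +8 =1194
r101=1100101 pc4: +16 =1210
r102=1100110 pc4: +16 =1226
r103=1100111 pc5: +32 =1258
r104=1101000 pc3: +8 =1266
r105=1101001 pc4: +16 =1282
r106=1101010 pc4: +16 =1298
r107=1101011 pc5: +32 =1330
r108=1101100 pc4: +16 =1346
r109=1101101 pc5: +32 =1378
r110=1101110 pc5: +32 =1410
r111=1101111 pc6: +64 =1474
r112=1110000 pc3: +8 =1482
r113=1110001 pc4: +16 =1498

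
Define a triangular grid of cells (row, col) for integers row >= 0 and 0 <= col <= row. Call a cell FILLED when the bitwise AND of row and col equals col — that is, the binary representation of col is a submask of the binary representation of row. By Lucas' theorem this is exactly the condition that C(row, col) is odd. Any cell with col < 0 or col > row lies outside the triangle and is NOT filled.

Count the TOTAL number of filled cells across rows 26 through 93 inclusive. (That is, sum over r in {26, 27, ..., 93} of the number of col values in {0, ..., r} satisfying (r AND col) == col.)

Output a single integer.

Answer: 972

Derivation:
r26=11010 pc3: +8 =8
r27=11011 pc4: +16 =24
r28=11100 pc3: +8 =32
r29=11101 pc4: +16 =48
r30=11110 pc4: +16 =64
r31=11111 pc5: +32 =96
r32=100000 pc1: +2 =98
r33=100001 pc2: +4 =102
r34=100010 pc2: +4 =106
r35=100011 pc3: +8 =114
r36=100100 pc2: +4 =118
r37=100101 pc3: +8 =126
r38=100110 pc3: +8 =134
r39=100111 pc4: +16 =150
r40=101000 pc2: +4 =154
r41=101001 pc3: +8 =162
r42=101010 pc3: +8 =170
r43=101011 pc4: +16 =186
r44=101100 pc3: +8 =194
r45=101101 pc4: +16 =210
r46=101110 pc4: +16 =226
r47=101111 pc5: +32 =258
r48=110000 pc2: +4 =262
r49=110001 pc3: +8 =270
r50=110010 pc3: +8 =278
r51=110011 pc4: +16 =294
r52=110100 pc3: +8 =302
r53=110101 pc4: +16 =318
r54=110110 pc4: +16 =334
r55=110111 pc5: +32 =366
r56=111000 pc3: +8 =374
r57=111001 pc4: +16 =390
r58=111010 pc4: +16 =406
r59=111011 pc5: +32 =438
r60=111100 pc4: +16 =454
r61=111101 pc5: +32 =486
r62=111110 pc5: +32 =518
r63=111111 pc6: +64 =582
r64=1000000 pc1: +2 =584
r65=1000001 pc2: +4 =588
r66=1000010 pc2: +4 =592
r67=1000011 pc3: +8 =600
r68=1000100 pc2: +4 =604
r69=1000101 pc3: +8 =612
r70=1000110 pc3: +8 =620
r71=1000111 pc4: +16 =636
r72=1001000 pc2: +4 =640
r73=1001001 pc3: +8 =648
r74=1001010 pc3: +8 =656
r75=1001011 pc4: +16 =672
r76=1001100 pc3: +8 =680
r77=1001101 pc4: +16 =696
r78=1001110 pc4: +16 =712
r79=1001111 pc5: +32 =744
r80=1010000 pc2: +4 =748
r81=1010001 pc3: +8 =756
r82=1010010 pc3: +8 =764
r83=1010011 pc4: +16 =780
r84=1010100 pc3: +8 =788
r85=1010101 pc4: +16 =804
r86=1010110 pc4: +16 =820
r87=1010111 pc5: +32 =852
r88=1011000 pc3: +8 =860
r89=1011001 pc4: +16 =876
r90=1011010 pc4: +16 =892
r91=1011011 pc5: +32 =924
r92=1011100 pc4: +16 =940
r93=1011101 pc5: +32 =972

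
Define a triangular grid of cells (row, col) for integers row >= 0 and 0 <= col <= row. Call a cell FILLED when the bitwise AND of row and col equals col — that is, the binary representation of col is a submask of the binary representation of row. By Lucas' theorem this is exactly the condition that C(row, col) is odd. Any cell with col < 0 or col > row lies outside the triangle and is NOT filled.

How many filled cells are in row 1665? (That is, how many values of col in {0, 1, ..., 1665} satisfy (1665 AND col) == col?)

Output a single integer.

1665 in binary = 11010000001
popcount(1665) = number of 1-bits in 11010000001 = 4
A col c satisfies (1665 AND c) == c iff every set bit of c is also set in 1665; each of the 4 set bits of 1665 can independently be on or off in c.
count = 2^4 = 16

Answer: 16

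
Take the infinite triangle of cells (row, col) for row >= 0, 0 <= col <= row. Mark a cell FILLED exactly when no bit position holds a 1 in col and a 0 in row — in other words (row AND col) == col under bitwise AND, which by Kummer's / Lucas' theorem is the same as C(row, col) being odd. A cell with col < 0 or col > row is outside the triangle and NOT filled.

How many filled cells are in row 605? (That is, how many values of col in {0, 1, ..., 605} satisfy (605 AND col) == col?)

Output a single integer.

Answer: 64

Derivation:
605 in binary = 1001011101
popcount(605) = number of 1-bits in 1001011101 = 6
A col c satisfies (605 AND c) == c iff every set bit of c is also set in 605; each of the 6 set bits of 605 can independently be on or off in c.
count = 2^6 = 64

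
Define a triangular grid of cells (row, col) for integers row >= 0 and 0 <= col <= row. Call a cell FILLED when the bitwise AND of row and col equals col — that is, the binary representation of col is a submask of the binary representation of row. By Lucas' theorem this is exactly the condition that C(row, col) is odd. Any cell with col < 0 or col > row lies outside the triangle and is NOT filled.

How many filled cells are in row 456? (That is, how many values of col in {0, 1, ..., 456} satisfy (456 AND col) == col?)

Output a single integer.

Answer: 16

Derivation:
456 in binary = 111001000
popcount(456) = number of 1-bits in 111001000 = 4
A col c satisfies (456 AND c) == c iff every set bit of c is also set in 456; each of the 4 set bits of 456 can independently be on or off in c.
count = 2^4 = 16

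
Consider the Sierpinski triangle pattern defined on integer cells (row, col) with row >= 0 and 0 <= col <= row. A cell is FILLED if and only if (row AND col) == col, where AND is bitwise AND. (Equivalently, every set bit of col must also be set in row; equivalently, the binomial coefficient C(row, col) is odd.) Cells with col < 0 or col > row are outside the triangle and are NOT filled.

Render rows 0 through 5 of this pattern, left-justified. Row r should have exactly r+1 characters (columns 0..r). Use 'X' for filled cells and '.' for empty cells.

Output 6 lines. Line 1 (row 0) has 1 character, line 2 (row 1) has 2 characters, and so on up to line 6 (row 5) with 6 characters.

r0=0: X
r1=1: XX
r2=10: X.X
r3=11: XXXX
r4=100: X...X
r5=101: XX..XX

Answer: X
XX
X.X
XXXX
X...X
XX..XX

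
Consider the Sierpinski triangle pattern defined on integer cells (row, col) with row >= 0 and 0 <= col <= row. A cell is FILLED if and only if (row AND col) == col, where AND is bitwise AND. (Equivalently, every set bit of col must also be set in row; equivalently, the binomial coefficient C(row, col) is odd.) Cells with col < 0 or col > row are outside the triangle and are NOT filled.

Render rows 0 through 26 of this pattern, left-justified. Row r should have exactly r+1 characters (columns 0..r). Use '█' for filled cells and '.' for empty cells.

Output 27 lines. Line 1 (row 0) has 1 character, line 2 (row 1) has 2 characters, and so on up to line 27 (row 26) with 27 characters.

Answer: █
██
█.█
████
█...█
██..██
█.█.█.█
████████
█.......█
██......██
█.█.....█.█
████....████
█...█...█...█
██..██..██..██
█.█.█.█.█.█.█.█
████████████████
█...............█
██..............██
█.█.............█.█
████............████
█...█...........█...█
██..██..........██..██
█.█.█.█.........█.█.█.█
████████........████████
█.......█.......█.......█
██......██......██......██
█.█.....█.█.....█.█.....█.█

Derivation:
r0=0: █
r1=1: ██
r2=10: █.█
r3=11: ████
r4=100: █...█
r5=101: ██..██
r6=110: █.█.█.█
r7=111: ████████
r8=1000: █.......█
r9=1001: ██......██
r10=1010: █.█.....█.█
r11=1011: ████....████
r12=1100: █...█...█...█
r13=1101: ██..██..██..██
r14=1110: █.█.█.█.█.█.█.█
r15=1111: ████████████████
r16=10000: █...............█
r17=10001: ██..............██
r18=10010: █.█.............█.█
r19=10011: ████............████
r20=10100: █...█...........█...█
r21=10101: ██..██..........██..██
r22=10110: █.█.█.█.........█.█.█.█
r23=10111: ████████........████████
r24=11000: █.......█.......█.......█
r25=11001: ██......██......██......██
r26=11010: █.█.....█.█.....█.█.....█.█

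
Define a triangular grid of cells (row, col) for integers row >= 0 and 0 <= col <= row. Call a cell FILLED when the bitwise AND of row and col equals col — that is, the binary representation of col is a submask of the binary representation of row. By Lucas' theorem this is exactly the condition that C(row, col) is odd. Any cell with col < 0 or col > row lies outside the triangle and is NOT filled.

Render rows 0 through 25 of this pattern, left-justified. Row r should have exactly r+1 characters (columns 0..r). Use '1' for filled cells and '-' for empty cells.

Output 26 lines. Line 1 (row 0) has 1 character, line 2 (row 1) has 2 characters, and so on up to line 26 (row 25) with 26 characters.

r0=0: 1
r1=1: 11
r2=10: 1-1
r3=11: 1111
r4=100: 1---1
r5=101: 11--11
r6=110: 1-1-1-1
r7=111: 11111111
r8=1000: 1-------1
r9=1001: 11------11
r10=1010: 1-1-----1-1
r11=1011: 1111----1111
r12=1100: 1---1---1---1
r13=1101: 11--11--11--11
r14=1110: 1-1-1-1-1-1-1-1
r15=1111: 1111111111111111
r16=10000: 1---------------1
r17=10001: 11--------------11
r18=10010: 1-1-------------1-1
r19=10011: 1111------------1111
r20=10100: 1---1-----------1---1
r21=10101: 11--11----------11--11
r22=10110: 1-1-1-1---------1-1-1-1
r23=10111: 11111111--------11111111
r24=11000: 1-------1-------1-------1
r25=11001: 11------11------11------11

Answer: 1
11
1-1
1111
1---1
11--11
1-1-1-1
11111111
1-------1
11------11
1-1-----1-1
1111----1111
1---1---1---1
11--11--11--11
1-1-1-1-1-1-1-1
1111111111111111
1---------------1
11--------------11
1-1-------------1-1
1111------------1111
1---1-----------1---1
11--11----------11--11
1-1-1-1---------1-1-1-1
11111111--------11111111
1-------1-------1-------1
11------11------11------11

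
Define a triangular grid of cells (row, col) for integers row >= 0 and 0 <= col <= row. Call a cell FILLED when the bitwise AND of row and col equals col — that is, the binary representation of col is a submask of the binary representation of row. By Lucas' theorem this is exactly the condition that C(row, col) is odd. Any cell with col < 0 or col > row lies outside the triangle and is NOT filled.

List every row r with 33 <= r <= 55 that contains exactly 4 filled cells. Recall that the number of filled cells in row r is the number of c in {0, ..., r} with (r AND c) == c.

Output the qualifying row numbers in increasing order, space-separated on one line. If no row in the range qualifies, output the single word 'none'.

Row r has 2^popcount(r) filled cells, so we need popcount(r) = log2(4) = 2.
Scan r = 33..55 and keep those with exactly 2 one-bits:
r=33=100001 popcount=2 -> KEEP
r=34=100010 popcount=2 -> KEEP
r=35=100011 popcount=3 -> skip
r=36=100100 popcount=2 -> KEEP
r=37=100101 popcount=3 -> skip
r=38=100110 popcount=3 -> skip
r=39=100111 popcount=4 -> skip
r=40=101000 popcount=2 -> KEEP
r=41=101001 popcount=3 -> skip
r=42=101010 popcount=3 -> skip
r=43=101011 popcount=4 -> skip
r=44=101100 popcount=3 -> skip
r=45=101101 popcount=4 -> skip
r=46=101110 popcount=4 -> skip
r=47=101111 popcount=5 -> skip
r=48=110000 popcount=2 -> KEEP
r=49=110001 popcount=3 -> skip
r=50=110010 popcount=3 -> skip
r=51=110011 popcount=4 -> skip
r=52=110100 popcount=3 -> skip
r=53=110101 popcount=4 -> skip
r=54=110110 popcount=4 -> skip
r=55=110111 popcount=5 -> skip
Kept rows: 33 34 36 40 48

Answer: 33 34 36 40 48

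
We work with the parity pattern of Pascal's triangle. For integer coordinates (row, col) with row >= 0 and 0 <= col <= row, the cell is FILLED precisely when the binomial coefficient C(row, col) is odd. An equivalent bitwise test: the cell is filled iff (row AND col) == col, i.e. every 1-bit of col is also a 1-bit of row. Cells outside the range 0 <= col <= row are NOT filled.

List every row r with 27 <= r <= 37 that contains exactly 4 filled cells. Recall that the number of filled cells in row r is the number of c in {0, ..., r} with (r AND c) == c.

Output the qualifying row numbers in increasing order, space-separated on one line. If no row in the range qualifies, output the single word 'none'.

Row r has 2^popcount(r) filled cells, so we need popcount(r) = log2(4) = 2.
Scan r = 27..37 and keep those with exactly 2 one-bits:
r=27=11011 popcount=4 -> skip
r=28=11100 popcount=3 -> skip
r=29=11101 popcount=4 -> skip
r=30=11110 popcount=4 -> skip
r=31=11111 popcount=5 -> skip
r=32=100000 popcount=1 -> skip
r=33=100001 popcount=2 -> KEEP
r=34=100010 popcount=2 -> KEEP
r=35=100011 popcount=3 -> skip
r=36=100100 popcount=2 -> KEEP
r=37=100101 popcount=3 -> skip
Kept rows: 33 34 36

Answer: 33 34 36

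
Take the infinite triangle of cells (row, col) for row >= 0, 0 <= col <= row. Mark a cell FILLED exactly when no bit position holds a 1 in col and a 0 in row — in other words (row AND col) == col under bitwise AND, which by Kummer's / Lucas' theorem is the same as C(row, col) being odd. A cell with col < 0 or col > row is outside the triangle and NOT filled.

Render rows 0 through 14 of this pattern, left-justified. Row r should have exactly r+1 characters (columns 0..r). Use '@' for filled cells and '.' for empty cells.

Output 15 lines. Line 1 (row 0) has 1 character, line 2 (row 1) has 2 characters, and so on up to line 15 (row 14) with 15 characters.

Answer: @
@@
@.@
@@@@
@...@
@@..@@
@.@.@.@
@@@@@@@@
@.......@
@@......@@
@.@.....@.@
@@@@....@@@@
@...@...@...@
@@..@@..@@..@@
@.@.@.@.@.@.@.@

Derivation:
r0=0: @
r1=1: @@
r2=10: @.@
r3=11: @@@@
r4=100: @...@
r5=101: @@..@@
r6=110: @.@.@.@
r7=111: @@@@@@@@
r8=1000: @.......@
r9=1001: @@......@@
r10=1010: @.@.....@.@
r11=1011: @@@@....@@@@
r12=1100: @...@...@...@
r13=1101: @@..@@..@@..@@
r14=1110: @.@.@.@.@.@.@.@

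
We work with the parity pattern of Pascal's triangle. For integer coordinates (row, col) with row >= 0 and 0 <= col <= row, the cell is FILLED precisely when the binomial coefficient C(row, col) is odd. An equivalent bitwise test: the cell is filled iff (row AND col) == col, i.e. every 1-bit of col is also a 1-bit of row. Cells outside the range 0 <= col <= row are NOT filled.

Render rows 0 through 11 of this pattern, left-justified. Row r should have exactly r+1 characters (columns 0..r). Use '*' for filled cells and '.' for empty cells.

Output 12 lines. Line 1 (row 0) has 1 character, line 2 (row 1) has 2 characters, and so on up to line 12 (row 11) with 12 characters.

Answer: *
**
*.*
****
*...*
**..**
*.*.*.*
********
*.......*
**......**
*.*.....*.*
****....****

Derivation:
r0=0: *
r1=1: **
r2=10: *.*
r3=11: ****
r4=100: *...*
r5=101: **..**
r6=110: *.*.*.*
r7=111: ********
r8=1000: *.......*
r9=1001: **......**
r10=1010: *.*.....*.*
r11=1011: ****....****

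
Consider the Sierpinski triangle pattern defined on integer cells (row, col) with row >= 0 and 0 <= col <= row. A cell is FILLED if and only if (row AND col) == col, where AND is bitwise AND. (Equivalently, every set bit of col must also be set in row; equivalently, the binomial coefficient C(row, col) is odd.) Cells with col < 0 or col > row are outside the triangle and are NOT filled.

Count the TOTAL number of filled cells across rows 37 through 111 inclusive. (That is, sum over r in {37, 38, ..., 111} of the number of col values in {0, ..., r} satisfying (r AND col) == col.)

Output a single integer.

Answer: 1274

Derivation:
r37=100101 pc3: +8 =8
r38=100110 pc3: +8 =16
r39=100111 pc4: +16 =32
r40=101000 pc2: +4 =36
r41=101001 pc3: +8 =44
r42=101010 pc3: +8 =52
r43=101011 pc4: +16 =68
r44=101100 pc3: +8 =76
r45=101101 pc4: +16 =92
r46=101110 pc4: +16 =108
r47=101111 pc5: +32 =140
r48=110000 pc2: +4 =144
r49=110001 pc3: +8 =152
r50=110010 pc3: +8 =160
r51=110011 pc4: +16 =176
r52=110100 pc3: +8 =184
r53=110101 pc4: +16 =200
r54=110110 pc4: +16 =216
r55=110111 pc5: +32 =248
r56=111000 pc3: +8 =256
r57=111001 pc4: +16 =272
r58=111010 pc4: +16 =288
r59=111011 pc5: +32 =320
r60=111100 pc4: +16 =336
r61=111101 pc5: +32 =368
r62=111110 pc5: +32 =400
r63=111111 pc6: +64 =464
r64=1000000 pc1: +2 =466
r65=1000001 pc2: +4 =470
r66=1000010 pc2: +4 =474
r67=1000011 pc3: +8 =482
r68=1000100 pc2: +4 =486
r69=1000101 pc3: +8 =494
r70=1000110 pc3: +8 =502
r71=1000111 pc4: +16 =518
r72=1001000 pc2: +4 =522
r73=1001001 pc3: +8 =530
r74=1001010 pc3: +8 =538
r75=1001011 pc4: +16 =554
r76=1001100 pc3: +8 =562
r77=1001101 pc4: +16 =578
r78=1001110 pc4: +16 =594
r79=1001111 pc5: +32 =626
r80=1010000 pc2: +4 =630
r81=1010001 pc3: +8 =638
r82=1010010 pc3: +8 =646
r83=1010011 pc4: +16 =662
r84=1010100 pc3: +8 =670
r85=1010101 pc4: +16 =686
r86=1010110 pc4: +16 =702
r87=1010111 pc5: +32 =734
r88=1011000 pc3: +8 =742
r89=1011001 pc4: +16 =758
r90=1011010 pc4: +16 =774
r91=1011011 pc5: +32 =806
r92=1011100 pc4: +16 =822
r93=1011101 pc5: +32 =854
r94=1011110 pc5: +32 =886
r95=1011111 pc6: +64 =950
r96=1100000 pc2: +4 =954
r97=1100001 pc3: +8 =962
r98=1100010 pc3: +8 =970
r99=1100011 pc4: +16 =986
r100=1100100 pc3: +8 =994
r101=1100101 pc4: +16 =1010
r102=1100110 pc4: +16 =1026
r103=1100111 pc5: +32 =1058
r104=1101000 pc3: +8 =1066
r105=1101001 pc4: +16 =1082
r106=1101010 pc4: +16 =1098
r107=1101011 pc5: +32 =1130
r108=1101100 pc4: +16 =1146
r109=1101101 pc5: +32 =1178
r110=1101110 pc5: +32 =1210
r111=1101111 pc6: +64 =1274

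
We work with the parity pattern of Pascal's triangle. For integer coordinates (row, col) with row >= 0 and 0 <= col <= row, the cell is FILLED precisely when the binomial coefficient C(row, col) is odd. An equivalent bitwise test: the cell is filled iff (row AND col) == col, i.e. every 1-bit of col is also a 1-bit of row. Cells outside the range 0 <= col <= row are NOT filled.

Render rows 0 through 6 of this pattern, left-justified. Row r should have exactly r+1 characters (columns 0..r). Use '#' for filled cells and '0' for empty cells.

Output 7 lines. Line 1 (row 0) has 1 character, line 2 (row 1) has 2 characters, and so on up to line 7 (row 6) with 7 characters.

r0=0: #
r1=1: ##
r2=10: #0#
r3=11: ####
r4=100: #000#
r5=101: ##00##
r6=110: #0#0#0#

Answer: #
##
#0#
####
#000#
##00##
#0#0#0#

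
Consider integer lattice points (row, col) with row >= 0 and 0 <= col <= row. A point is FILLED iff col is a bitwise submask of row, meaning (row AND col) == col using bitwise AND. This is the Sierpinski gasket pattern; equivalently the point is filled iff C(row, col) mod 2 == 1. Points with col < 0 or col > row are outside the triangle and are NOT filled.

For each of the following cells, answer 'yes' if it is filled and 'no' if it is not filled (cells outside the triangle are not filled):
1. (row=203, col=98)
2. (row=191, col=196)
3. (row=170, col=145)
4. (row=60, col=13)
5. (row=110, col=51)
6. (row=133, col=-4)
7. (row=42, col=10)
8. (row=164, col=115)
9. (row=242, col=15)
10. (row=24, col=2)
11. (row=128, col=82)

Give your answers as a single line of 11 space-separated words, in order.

(203,98): row=0b11001011, col=0b1100010, row AND col = 0b1000010 = 66; 66 != 98 -> empty
(191,196): col outside [0, 191] -> not filled
(170,145): row=0b10101010, col=0b10010001, row AND col = 0b10000000 = 128; 128 != 145 -> empty
(60,13): row=0b111100, col=0b1101, row AND col = 0b1100 = 12; 12 != 13 -> empty
(110,51): row=0b1101110, col=0b110011, row AND col = 0b100010 = 34; 34 != 51 -> empty
(133,-4): col outside [0, 133] -> not filled
(42,10): row=0b101010, col=0b1010, row AND col = 0b1010 = 10; 10 == 10 -> filled
(164,115): row=0b10100100, col=0b1110011, row AND col = 0b100000 = 32; 32 != 115 -> empty
(242,15): row=0b11110010, col=0b1111, row AND col = 0b10 = 2; 2 != 15 -> empty
(24,2): row=0b11000, col=0b10, row AND col = 0b0 = 0; 0 != 2 -> empty
(128,82): row=0b10000000, col=0b1010010, row AND col = 0b0 = 0; 0 != 82 -> empty

Answer: no no no no no no yes no no no no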